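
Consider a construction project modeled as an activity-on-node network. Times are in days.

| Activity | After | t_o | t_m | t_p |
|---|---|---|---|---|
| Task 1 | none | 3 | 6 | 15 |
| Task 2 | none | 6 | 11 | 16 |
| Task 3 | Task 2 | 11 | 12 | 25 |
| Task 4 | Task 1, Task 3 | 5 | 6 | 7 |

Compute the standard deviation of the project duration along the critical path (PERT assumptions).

2.89 days

te_Task 1 = (3 + 4·6 + 15)/6 = 42/6 = 7; σ²_Task 1 = ((15−3)/6)² = 4.000
te_Task 2 = (6 + 4·11 + 16)/6 = 66/6 = 11; σ²_Task 2 = ((16−6)/6)² = 2.778
te_Task 3 = (11 + 4·12 + 25)/6 = 84/6 = 14; σ²_Task 3 = ((25−11)/6)² = 5.444
te_Task 4 = (5 + 4·6 + 7)/6 = 36/6 = 6; σ²_Task 4 = ((7−5)/6)² = 0.111

Forward pass:
ES_Task 1 = 0; EF_Task 1 = 7
ES_Task 2 = 0; EF_Task 2 = 11
ES_Task 3 = 11; EF_Task 3 = 11+14 = 25
ES_Task 4 = max(EF_Task 1=7, EF_Task 3=25) = 25; EF_Task 4 = 25+6 = 31
Expected project duration μ = 31 days. Critical path: Task 2 → Task 3 → Task 4.

Variance along critical path = 2.778 + 5.444 + 0.111 = 8.333
σ = √8.333 = 2.887 days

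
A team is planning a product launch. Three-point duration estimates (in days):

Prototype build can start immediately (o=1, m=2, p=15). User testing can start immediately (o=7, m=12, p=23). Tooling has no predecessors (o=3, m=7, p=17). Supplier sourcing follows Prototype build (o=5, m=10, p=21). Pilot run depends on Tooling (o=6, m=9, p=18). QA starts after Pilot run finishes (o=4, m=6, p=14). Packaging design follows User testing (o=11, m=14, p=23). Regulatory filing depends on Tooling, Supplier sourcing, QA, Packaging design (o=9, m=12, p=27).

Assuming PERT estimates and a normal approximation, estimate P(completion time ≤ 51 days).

te_Prototype build = (1 + 4·2 + 15)/6 = 24/6 = 4; σ²_Prototype build = ((15−1)/6)² = 5.444
te_User testing = (7 + 4·12 + 23)/6 = 78/6 = 13; σ²_User testing = ((23−7)/6)² = 7.111
te_Tooling = (3 + 4·7 + 17)/6 = 48/6 = 8; σ²_Tooling = ((17−3)/6)² = 5.444
te_Supplier sourcing = (5 + 4·10 + 21)/6 = 66/6 = 11; σ²_Supplier sourcing = ((21−5)/6)² = 7.111
te_Pilot run = (6 + 4·9 + 18)/6 = 60/6 = 10; σ²_Pilot run = ((18−6)/6)² = 4.000
te_QA = (4 + 4·6 + 14)/6 = 42/6 = 7; σ²_QA = ((14−4)/6)² = 2.778
te_Packaging design = (11 + 4·14 + 23)/6 = 90/6 = 15; σ²_Packaging design = ((23−11)/6)² = 4.000
te_Regulatory filing = (9 + 4·12 + 27)/6 = 84/6 = 14; σ²_Regulatory filing = ((27−9)/6)² = 9.000

Forward pass:
ES_Prototype build = 0; EF_Prototype build = 4
ES_User testing = 0; EF_User testing = 13
ES_Tooling = 0; EF_Tooling = 8
ES_Supplier sourcing = 4; EF_Supplier sourcing = 4+11 = 15
ES_Pilot run = 8; EF_Pilot run = 8+10 = 18
ES_QA = 18; EF_QA = 18+7 = 25
ES_Packaging design = 13; EF_Packaging design = 13+15 = 28
ES_Regulatory filing = max(EF_Tooling=8, EF_Supplier sourcing=15, EF_QA=25, EF_Packaging design=28) = 28; EF_Regulatory filing = 28+14 = 42
Expected project duration μ = 42 days. Critical path: User testing → Packaging design → Regulatory filing.

Variance along critical path = 7.111 + 4.000 + 9.000 = 20.111; σ = √20.111 = 4.485 days.
Z = (51 − 42) / 4.485 = 2.007
P(T ≤ 51) = Φ(2.007) ≈ 0.978

0.978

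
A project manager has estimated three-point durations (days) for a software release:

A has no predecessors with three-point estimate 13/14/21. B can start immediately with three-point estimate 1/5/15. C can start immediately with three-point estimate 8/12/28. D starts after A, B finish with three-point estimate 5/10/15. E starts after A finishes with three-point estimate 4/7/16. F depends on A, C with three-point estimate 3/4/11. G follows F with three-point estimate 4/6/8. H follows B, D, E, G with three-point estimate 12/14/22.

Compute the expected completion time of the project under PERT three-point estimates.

te_A = (13 + 4·14 + 21)/6 = 90/6 = 15
te_B = (1 + 4·5 + 15)/6 = 36/6 = 6
te_C = (8 + 4·12 + 28)/6 = 84/6 = 14
te_D = (5 + 4·10 + 15)/6 = 60/6 = 10
te_E = (4 + 4·7 + 16)/6 = 48/6 = 8
te_F = (3 + 4·4 + 11)/6 = 30/6 = 5
te_G = (4 + 4·6 + 8)/6 = 36/6 = 6
te_H = (12 + 4·14 + 22)/6 = 90/6 = 15

Forward pass:
ES_A = 0; EF_A = 15
ES_B = 0; EF_B = 6
ES_C = 0; EF_C = 14
ES_D = max(EF_A=15, EF_B=6) = 15; EF_D = 15+10 = 25
ES_E = 15; EF_E = 15+8 = 23
ES_F = max(EF_A=15, EF_C=14) = 15; EF_F = 15+5 = 20
ES_G = 20; EF_G = 20+6 = 26
ES_H = max(EF_B=6, EF_D=25, EF_E=23, EF_G=26) = 26; EF_H = 26+15 = 41
Expected project duration μ = 41 days. Critical path: A → F → G → H.

41 days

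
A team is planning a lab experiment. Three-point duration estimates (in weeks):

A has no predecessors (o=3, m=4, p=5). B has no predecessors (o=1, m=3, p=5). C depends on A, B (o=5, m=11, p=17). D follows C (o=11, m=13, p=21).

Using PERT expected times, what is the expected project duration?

29 weeks

te_A = (3 + 4·4 + 5)/6 = 24/6 = 4
te_B = (1 + 4·3 + 5)/6 = 18/6 = 3
te_C = (5 + 4·11 + 17)/6 = 66/6 = 11
te_D = (11 + 4·13 + 21)/6 = 84/6 = 14

Forward pass:
ES_A = 0; EF_A = 4
ES_B = 0; EF_B = 3
ES_C = max(EF_A=4, EF_B=3) = 4; EF_C = 4+11 = 15
ES_D = 15; EF_D = 15+14 = 29
Expected project duration μ = 29 weeks. Critical path: A → C → D.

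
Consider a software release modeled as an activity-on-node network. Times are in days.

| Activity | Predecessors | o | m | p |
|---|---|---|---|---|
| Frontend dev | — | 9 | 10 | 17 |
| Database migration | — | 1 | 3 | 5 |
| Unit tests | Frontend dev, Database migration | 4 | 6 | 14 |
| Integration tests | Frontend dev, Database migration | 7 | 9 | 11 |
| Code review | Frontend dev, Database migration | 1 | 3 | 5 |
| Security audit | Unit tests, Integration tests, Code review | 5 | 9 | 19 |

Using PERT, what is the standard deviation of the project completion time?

2.77 days

te_Frontend dev = (9 + 4·10 + 17)/6 = 66/6 = 11; σ²_Frontend dev = ((17−9)/6)² = 1.778
te_Database migration = (1 + 4·3 + 5)/6 = 18/6 = 3; σ²_Database migration = ((5−1)/6)² = 0.444
te_Unit tests = (4 + 4·6 + 14)/6 = 42/6 = 7; σ²_Unit tests = ((14−4)/6)² = 2.778
te_Integration tests = (7 + 4·9 + 11)/6 = 54/6 = 9; σ²_Integration tests = ((11−7)/6)² = 0.444
te_Code review = (1 + 4·3 + 5)/6 = 18/6 = 3; σ²_Code review = ((5−1)/6)² = 0.444
te_Security audit = (5 + 4·9 + 19)/6 = 60/6 = 10; σ²_Security audit = ((19−5)/6)² = 5.444

Forward pass:
ES_Frontend dev = 0; EF_Frontend dev = 11
ES_Database migration = 0; EF_Database migration = 3
ES_Unit tests = max(EF_Frontend dev=11, EF_Database migration=3) = 11; EF_Unit tests = 11+7 = 18
ES_Integration tests = max(EF_Frontend dev=11, EF_Database migration=3) = 11; EF_Integration tests = 11+9 = 20
ES_Code review = max(EF_Frontend dev=11, EF_Database migration=3) = 11; EF_Code review = 11+3 = 14
ES_Security audit = max(EF_Unit tests=18, EF_Integration tests=20, EF_Code review=14) = 20; EF_Security audit = 20+10 = 30
Expected project duration μ = 30 days. Critical path: Frontend dev → Integration tests → Security audit.

Variance along critical path = 1.778 + 0.444 + 5.444 = 7.667
σ = √7.667 = 2.769 days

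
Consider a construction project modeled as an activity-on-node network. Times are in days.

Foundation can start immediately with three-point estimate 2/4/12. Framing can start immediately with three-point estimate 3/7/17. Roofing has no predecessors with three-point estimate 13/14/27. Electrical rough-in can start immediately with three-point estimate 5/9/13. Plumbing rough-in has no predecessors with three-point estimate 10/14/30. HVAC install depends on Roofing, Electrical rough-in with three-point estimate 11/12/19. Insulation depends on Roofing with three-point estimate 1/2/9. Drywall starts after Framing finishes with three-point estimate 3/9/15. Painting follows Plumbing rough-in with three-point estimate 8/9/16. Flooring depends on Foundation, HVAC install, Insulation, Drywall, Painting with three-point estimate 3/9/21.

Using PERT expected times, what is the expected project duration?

te_Foundation = (2 + 4·4 + 12)/6 = 30/6 = 5
te_Framing = (3 + 4·7 + 17)/6 = 48/6 = 8
te_Roofing = (13 + 4·14 + 27)/6 = 96/6 = 16
te_Electrical rough-in = (5 + 4·9 + 13)/6 = 54/6 = 9
te_Plumbing rough-in = (10 + 4·14 + 30)/6 = 96/6 = 16
te_HVAC install = (11 + 4·12 + 19)/6 = 78/6 = 13
te_Insulation = (1 + 4·2 + 9)/6 = 18/6 = 3
te_Drywall = (3 + 4·9 + 15)/6 = 54/6 = 9
te_Painting = (8 + 4·9 + 16)/6 = 60/6 = 10
te_Flooring = (3 + 4·9 + 21)/6 = 60/6 = 10

Forward pass:
ES_Foundation = 0; EF_Foundation = 5
ES_Framing = 0; EF_Framing = 8
ES_Roofing = 0; EF_Roofing = 16
ES_Electrical rough-in = 0; EF_Electrical rough-in = 9
ES_Plumbing rough-in = 0; EF_Plumbing rough-in = 16
ES_HVAC install = max(EF_Roofing=16, EF_Electrical rough-in=9) = 16; EF_HVAC install = 16+13 = 29
ES_Insulation = 16; EF_Insulation = 16+3 = 19
ES_Drywall = 8; EF_Drywall = 8+9 = 17
ES_Painting = 16; EF_Painting = 16+10 = 26
ES_Flooring = max(EF_Foundation=5, EF_HVAC install=29, EF_Insulation=19, EF_Drywall=17, EF_Painting=26) = 29; EF_Flooring = 29+10 = 39
Expected project duration μ = 39 days. Critical path: Roofing → HVAC install → Flooring.

39 days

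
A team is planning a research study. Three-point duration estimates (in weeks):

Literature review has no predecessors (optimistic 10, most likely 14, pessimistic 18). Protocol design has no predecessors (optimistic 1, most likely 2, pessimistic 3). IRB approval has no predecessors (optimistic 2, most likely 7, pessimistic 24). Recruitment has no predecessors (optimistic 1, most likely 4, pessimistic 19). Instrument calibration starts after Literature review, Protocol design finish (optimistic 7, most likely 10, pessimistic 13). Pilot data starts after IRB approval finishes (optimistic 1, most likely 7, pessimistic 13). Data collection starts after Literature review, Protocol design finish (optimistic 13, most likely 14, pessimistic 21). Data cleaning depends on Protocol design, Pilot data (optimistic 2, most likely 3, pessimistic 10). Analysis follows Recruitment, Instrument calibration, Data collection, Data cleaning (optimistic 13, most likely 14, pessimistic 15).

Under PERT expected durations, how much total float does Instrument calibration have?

te_Literature review = (10 + 4·14 + 18)/6 = 84/6 = 14
te_Protocol design = (1 + 4·2 + 3)/6 = 12/6 = 2
te_IRB approval = (2 + 4·7 + 24)/6 = 54/6 = 9
te_Recruitment = (1 + 4·4 + 19)/6 = 36/6 = 6
te_Instrument calibration = (7 + 4·10 + 13)/6 = 60/6 = 10
te_Pilot data = (1 + 4·7 + 13)/6 = 42/6 = 7
te_Data collection = (13 + 4·14 + 21)/6 = 90/6 = 15
te_Data cleaning = (2 + 4·3 + 10)/6 = 24/6 = 4
te_Analysis = (13 + 4·14 + 15)/6 = 84/6 = 14

Forward pass:
ES_Literature review = 0; EF_Literature review = 14
ES_Protocol design = 0; EF_Protocol design = 2
ES_IRB approval = 0; EF_IRB approval = 9
ES_Recruitment = 0; EF_Recruitment = 6
ES_Instrument calibration = max(EF_Literature review=14, EF_Protocol design=2) = 14; EF_Instrument calibration = 14+10 = 24
ES_Pilot data = 9; EF_Pilot data = 9+7 = 16
ES_Data collection = max(EF_Literature review=14, EF_Protocol design=2) = 14; EF_Data collection = 14+15 = 29
ES_Data cleaning = max(EF_Protocol design=2, EF_Pilot data=16) = 16; EF_Data cleaning = 16+4 = 20
ES_Analysis = max(EF_Recruitment=6, EF_Instrument calibration=24, EF_Data collection=29, EF_Data cleaning=20) = 29; EF_Analysis = 29+14 = 43
Expected project duration μ = 43 weeks. Critical path: Literature review → Data collection → Analysis.

Backward pass:
LF_Analysis = 43; LS_Analysis = 43−14 = 29
LF_Data cleaning = LS_Analysis = 29; LS_Data cleaning = 29−4 = 25
LF_Data collection = LS_Analysis = 29; LS_Data collection = 29−15 = 14
LF_Pilot data = LS_Data cleaning = 25; LS_Pilot data = 25−7 = 18
LF_Instrument calibration = LS_Analysis = 29; LS_Instrument calibration = 29−10 = 19
LF_Recruitment = LS_Analysis = 29; LS_Recruitment = 29−6 = 23
LF_IRB approval = LS_Pilot data = 18; LS_IRB approval = 18−9 = 9
LF_Protocol design = min(LS_Instrument calibration=19, LS_Data collection=14, LS_Data cleaning=25) = 14; LS_Protocol design = 14−2 = 12
LF_Literature review = min(LS_Instrument calibration=19, LS_Data collection=14) = 14; LS_Literature review = 14−14 = 0
Slack_Instrument calibration = LS_Instrument calibration − ES_Instrument calibration = 19 − 14 = 5

5 weeks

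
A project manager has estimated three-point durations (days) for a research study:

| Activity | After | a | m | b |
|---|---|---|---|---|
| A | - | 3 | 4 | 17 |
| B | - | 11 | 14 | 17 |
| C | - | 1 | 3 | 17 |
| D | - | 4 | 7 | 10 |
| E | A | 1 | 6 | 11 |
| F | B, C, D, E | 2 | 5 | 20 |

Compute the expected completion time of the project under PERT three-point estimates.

te_A = (3 + 4·4 + 17)/6 = 36/6 = 6
te_B = (11 + 4·14 + 17)/6 = 84/6 = 14
te_C = (1 + 4·3 + 17)/6 = 30/6 = 5
te_D = (4 + 4·7 + 10)/6 = 42/6 = 7
te_E = (1 + 4·6 + 11)/6 = 36/6 = 6
te_F = (2 + 4·5 + 20)/6 = 42/6 = 7

Forward pass:
ES_A = 0; EF_A = 6
ES_B = 0; EF_B = 14
ES_C = 0; EF_C = 5
ES_D = 0; EF_D = 7
ES_E = 6; EF_E = 6+6 = 12
ES_F = max(EF_B=14, EF_C=5, EF_D=7, EF_E=12) = 14; EF_F = 14+7 = 21
Expected project duration μ = 21 days. Critical path: B → F.

21 days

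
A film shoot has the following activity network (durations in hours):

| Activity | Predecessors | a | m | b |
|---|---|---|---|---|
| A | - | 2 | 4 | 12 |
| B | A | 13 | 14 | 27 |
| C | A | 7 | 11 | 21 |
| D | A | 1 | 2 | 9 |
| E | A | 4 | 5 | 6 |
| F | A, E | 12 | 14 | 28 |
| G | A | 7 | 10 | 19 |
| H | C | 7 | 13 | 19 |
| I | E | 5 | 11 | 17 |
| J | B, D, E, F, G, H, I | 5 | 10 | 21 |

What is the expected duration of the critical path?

te_A = (2 + 4·4 + 12)/6 = 30/6 = 5
te_B = (13 + 4·14 + 27)/6 = 96/6 = 16
te_C = (7 + 4·11 + 21)/6 = 72/6 = 12
te_D = (1 + 4·2 + 9)/6 = 18/6 = 3
te_E = (4 + 4·5 + 6)/6 = 30/6 = 5
te_F = (12 + 4·14 + 28)/6 = 96/6 = 16
te_G = (7 + 4·10 + 19)/6 = 66/6 = 11
te_H = (7 + 4·13 + 19)/6 = 78/6 = 13
te_I = (5 + 4·11 + 17)/6 = 66/6 = 11
te_J = (5 + 4·10 + 21)/6 = 66/6 = 11

Forward pass:
ES_A = 0; EF_A = 5
ES_B = 5; EF_B = 5+16 = 21
ES_C = 5; EF_C = 5+12 = 17
ES_D = 5; EF_D = 5+3 = 8
ES_E = 5; EF_E = 5+5 = 10
ES_F = max(EF_A=5, EF_E=10) = 10; EF_F = 10+16 = 26
ES_G = 5; EF_G = 5+11 = 16
ES_H = 17; EF_H = 17+13 = 30
ES_I = 10; EF_I = 10+11 = 21
ES_J = max(EF_B=21, EF_D=8, EF_E=10, EF_F=26, EF_G=16, EF_H=30, EF_I=21) = 30; EF_J = 30+11 = 41
Expected project duration μ = 41 hours. Critical path: A → C → H → J.

41 hours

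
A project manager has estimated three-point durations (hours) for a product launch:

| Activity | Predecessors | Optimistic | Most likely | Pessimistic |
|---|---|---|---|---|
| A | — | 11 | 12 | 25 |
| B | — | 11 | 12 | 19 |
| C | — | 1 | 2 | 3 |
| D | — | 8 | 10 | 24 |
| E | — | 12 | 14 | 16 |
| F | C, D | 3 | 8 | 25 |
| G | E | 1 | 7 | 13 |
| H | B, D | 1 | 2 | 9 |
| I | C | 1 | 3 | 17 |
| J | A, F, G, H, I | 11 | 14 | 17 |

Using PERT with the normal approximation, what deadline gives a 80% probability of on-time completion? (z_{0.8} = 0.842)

te_A = (11 + 4·12 + 25)/6 = 84/6 = 14; σ²_A = ((25−11)/6)² = 5.444
te_B = (11 + 4·12 + 19)/6 = 78/6 = 13; σ²_B = ((19−11)/6)² = 1.778
te_C = (1 + 4·2 + 3)/6 = 12/6 = 2; σ²_C = ((3−1)/6)² = 0.111
te_D = (8 + 4·10 + 24)/6 = 72/6 = 12; σ²_D = ((24−8)/6)² = 7.111
te_E = (12 + 4·14 + 16)/6 = 84/6 = 14; σ²_E = ((16−12)/6)² = 0.444
te_F = (3 + 4·8 + 25)/6 = 60/6 = 10; σ²_F = ((25−3)/6)² = 13.444
te_G = (1 + 4·7 + 13)/6 = 42/6 = 7; σ²_G = ((13−1)/6)² = 4.000
te_H = (1 + 4·2 + 9)/6 = 18/6 = 3; σ²_H = ((9−1)/6)² = 1.778
te_I = (1 + 4·3 + 17)/6 = 30/6 = 5; σ²_I = ((17−1)/6)² = 7.111
te_J = (11 + 4·14 + 17)/6 = 84/6 = 14; σ²_J = ((17−11)/6)² = 1.000

Forward pass:
ES_A = 0; EF_A = 14
ES_B = 0; EF_B = 13
ES_C = 0; EF_C = 2
ES_D = 0; EF_D = 12
ES_E = 0; EF_E = 14
ES_F = max(EF_C=2, EF_D=12) = 12; EF_F = 12+10 = 22
ES_G = 14; EF_G = 14+7 = 21
ES_H = max(EF_B=13, EF_D=12) = 13; EF_H = 13+3 = 16
ES_I = 2; EF_I = 2+5 = 7
ES_J = max(EF_A=14, EF_F=22, EF_G=21, EF_H=16, EF_I=7) = 22; EF_J = 22+14 = 36
Expected project duration μ = 36 hours. Critical path: D → F → J.

Variance along critical path = 7.111 + 13.444 + 1.000 = 21.556; σ = 4.643 hours.
D = μ + z·σ = 36 + 0.842·4.643 = 39.9 hours

39.9 hours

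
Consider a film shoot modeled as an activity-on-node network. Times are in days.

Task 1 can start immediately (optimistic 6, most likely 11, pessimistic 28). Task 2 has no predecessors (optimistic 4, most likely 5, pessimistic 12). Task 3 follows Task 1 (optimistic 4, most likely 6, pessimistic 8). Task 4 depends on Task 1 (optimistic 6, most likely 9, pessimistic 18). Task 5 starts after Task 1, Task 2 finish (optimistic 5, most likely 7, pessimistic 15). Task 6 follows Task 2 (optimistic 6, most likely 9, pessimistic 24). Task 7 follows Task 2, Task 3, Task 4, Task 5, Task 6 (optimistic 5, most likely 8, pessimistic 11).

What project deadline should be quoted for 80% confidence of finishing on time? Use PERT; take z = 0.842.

te_Task 1 = (6 + 4·11 + 28)/6 = 78/6 = 13; σ²_Task 1 = ((28−6)/6)² = 13.444
te_Task 2 = (4 + 4·5 + 12)/6 = 36/6 = 6; σ²_Task 2 = ((12−4)/6)² = 1.778
te_Task 3 = (4 + 4·6 + 8)/6 = 36/6 = 6; σ²_Task 3 = ((8−4)/6)² = 0.444
te_Task 4 = (6 + 4·9 + 18)/6 = 60/6 = 10; σ²_Task 4 = ((18−6)/6)² = 4.000
te_Task 5 = (5 + 4·7 + 15)/6 = 48/6 = 8; σ²_Task 5 = ((15−5)/6)² = 2.778
te_Task 6 = (6 + 4·9 + 24)/6 = 66/6 = 11; σ²_Task 6 = ((24−6)/6)² = 9.000
te_Task 7 = (5 + 4·8 + 11)/6 = 48/6 = 8; σ²_Task 7 = ((11−5)/6)² = 1.000

Forward pass:
ES_Task 1 = 0; EF_Task 1 = 13
ES_Task 2 = 0; EF_Task 2 = 6
ES_Task 3 = 13; EF_Task 3 = 13+6 = 19
ES_Task 4 = 13; EF_Task 4 = 13+10 = 23
ES_Task 5 = max(EF_Task 1=13, EF_Task 2=6) = 13; EF_Task 5 = 13+8 = 21
ES_Task 6 = 6; EF_Task 6 = 6+11 = 17
ES_Task 7 = max(EF_Task 2=6, EF_Task 3=19, EF_Task 4=23, EF_Task 5=21, EF_Task 6=17) = 23; EF_Task 7 = 23+8 = 31
Expected project duration μ = 31 days. Critical path: Task 1 → Task 4 → Task 7.

Variance along critical path = 13.444 + 4.000 + 1.000 = 18.444; σ = 4.295 days.
D = μ + z·σ = 31 + 0.842·4.295 = 34.6 days

34.6 days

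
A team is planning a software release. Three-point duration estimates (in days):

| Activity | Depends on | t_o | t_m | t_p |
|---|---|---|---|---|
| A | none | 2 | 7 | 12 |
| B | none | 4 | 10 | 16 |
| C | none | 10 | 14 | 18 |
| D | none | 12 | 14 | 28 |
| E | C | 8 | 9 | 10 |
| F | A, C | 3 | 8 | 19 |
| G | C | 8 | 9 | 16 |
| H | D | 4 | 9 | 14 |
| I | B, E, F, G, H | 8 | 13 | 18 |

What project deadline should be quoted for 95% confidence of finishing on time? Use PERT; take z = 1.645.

te_A = (2 + 4·7 + 12)/6 = 42/6 = 7; σ²_A = ((12−2)/6)² = 2.778
te_B = (4 + 4·10 + 16)/6 = 60/6 = 10; σ²_B = ((16−4)/6)² = 4.000
te_C = (10 + 4·14 + 18)/6 = 84/6 = 14; σ²_C = ((18−10)/6)² = 1.778
te_D = (12 + 4·14 + 28)/6 = 96/6 = 16; σ²_D = ((28−12)/6)² = 7.111
te_E = (8 + 4·9 + 10)/6 = 54/6 = 9; σ²_E = ((10−8)/6)² = 0.111
te_F = (3 + 4·8 + 19)/6 = 54/6 = 9; σ²_F = ((19−3)/6)² = 7.111
te_G = (8 + 4·9 + 16)/6 = 60/6 = 10; σ²_G = ((16−8)/6)² = 1.778
te_H = (4 + 4·9 + 14)/6 = 54/6 = 9; σ²_H = ((14−4)/6)² = 2.778
te_I = (8 + 4·13 + 18)/6 = 78/6 = 13; σ²_I = ((18−8)/6)² = 2.778

Forward pass:
ES_A = 0; EF_A = 7
ES_B = 0; EF_B = 10
ES_C = 0; EF_C = 14
ES_D = 0; EF_D = 16
ES_E = 14; EF_E = 14+9 = 23
ES_F = max(EF_A=7, EF_C=14) = 14; EF_F = 14+9 = 23
ES_G = 14; EF_G = 14+10 = 24
ES_H = 16; EF_H = 16+9 = 25
ES_I = max(EF_B=10, EF_E=23, EF_F=23, EF_G=24, EF_H=25) = 25; EF_I = 25+13 = 38
Expected project duration μ = 38 days. Critical path: D → H → I.

Variance along critical path = 7.111 + 2.778 + 2.778 = 12.667; σ = 3.559 days.
D = μ + z·σ = 38 + 1.645·3.559 = 43.9 days

43.9 days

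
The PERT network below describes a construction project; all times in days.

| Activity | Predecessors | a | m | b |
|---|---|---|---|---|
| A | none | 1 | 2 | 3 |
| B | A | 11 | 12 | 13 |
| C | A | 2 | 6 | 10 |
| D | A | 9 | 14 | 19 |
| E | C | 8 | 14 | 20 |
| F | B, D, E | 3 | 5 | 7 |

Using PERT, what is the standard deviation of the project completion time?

te_A = (1 + 4·2 + 3)/6 = 12/6 = 2; σ²_A = ((3−1)/6)² = 0.111
te_B = (11 + 4·12 + 13)/6 = 72/6 = 12; σ²_B = ((13−11)/6)² = 0.111
te_C = (2 + 4·6 + 10)/6 = 36/6 = 6; σ²_C = ((10−2)/6)² = 1.778
te_D = (9 + 4·14 + 19)/6 = 84/6 = 14; σ²_D = ((19−9)/6)² = 2.778
te_E = (8 + 4·14 + 20)/6 = 84/6 = 14; σ²_E = ((20−8)/6)² = 4.000
te_F = (3 + 4·5 + 7)/6 = 30/6 = 5; σ²_F = ((7−3)/6)² = 0.444

Forward pass:
ES_A = 0; EF_A = 2
ES_B = 2; EF_B = 2+12 = 14
ES_C = 2; EF_C = 2+6 = 8
ES_D = 2; EF_D = 2+14 = 16
ES_E = 8; EF_E = 8+14 = 22
ES_F = max(EF_B=14, EF_D=16, EF_E=22) = 22; EF_F = 22+5 = 27
Expected project duration μ = 27 days. Critical path: A → C → E → F.

Variance along critical path = 0.111 + 1.778 + 4.000 + 0.444 = 6.333
σ = √6.333 = 2.517 days

2.52 days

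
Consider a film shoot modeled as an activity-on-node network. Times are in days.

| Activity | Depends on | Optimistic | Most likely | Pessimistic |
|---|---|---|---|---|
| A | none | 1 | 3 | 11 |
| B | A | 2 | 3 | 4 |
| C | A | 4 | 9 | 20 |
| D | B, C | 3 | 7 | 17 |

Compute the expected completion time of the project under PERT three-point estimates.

22 days

te_A = (1 + 4·3 + 11)/6 = 24/6 = 4
te_B = (2 + 4·3 + 4)/6 = 18/6 = 3
te_C = (4 + 4·9 + 20)/6 = 60/6 = 10
te_D = (3 + 4·7 + 17)/6 = 48/6 = 8

Forward pass:
ES_A = 0; EF_A = 4
ES_B = 4; EF_B = 4+3 = 7
ES_C = 4; EF_C = 4+10 = 14
ES_D = max(EF_B=7, EF_C=14) = 14; EF_D = 14+8 = 22
Expected project duration μ = 22 days. Critical path: A → C → D.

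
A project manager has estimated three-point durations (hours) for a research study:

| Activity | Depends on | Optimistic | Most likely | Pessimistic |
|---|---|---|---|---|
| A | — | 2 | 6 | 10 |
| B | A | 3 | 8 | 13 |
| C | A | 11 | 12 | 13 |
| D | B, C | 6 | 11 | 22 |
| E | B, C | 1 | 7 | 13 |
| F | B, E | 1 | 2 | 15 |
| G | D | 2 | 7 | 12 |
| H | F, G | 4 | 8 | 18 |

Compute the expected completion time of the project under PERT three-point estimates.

te_A = (2 + 4·6 + 10)/6 = 36/6 = 6
te_B = (3 + 4·8 + 13)/6 = 48/6 = 8
te_C = (11 + 4·12 + 13)/6 = 72/6 = 12
te_D = (6 + 4·11 + 22)/6 = 72/6 = 12
te_E = (1 + 4·7 + 13)/6 = 42/6 = 7
te_F = (1 + 4·2 + 15)/6 = 24/6 = 4
te_G = (2 + 4·7 + 12)/6 = 42/6 = 7
te_H = (4 + 4·8 + 18)/6 = 54/6 = 9

Forward pass:
ES_A = 0; EF_A = 6
ES_B = 6; EF_B = 6+8 = 14
ES_C = 6; EF_C = 6+12 = 18
ES_D = max(EF_B=14, EF_C=18) = 18; EF_D = 18+12 = 30
ES_E = max(EF_B=14, EF_C=18) = 18; EF_E = 18+7 = 25
ES_F = max(EF_B=14, EF_E=25) = 25; EF_F = 25+4 = 29
ES_G = 30; EF_G = 30+7 = 37
ES_H = max(EF_F=29, EF_G=37) = 37; EF_H = 37+9 = 46
Expected project duration μ = 46 hours. Critical path: A → C → D → G → H.

46 hours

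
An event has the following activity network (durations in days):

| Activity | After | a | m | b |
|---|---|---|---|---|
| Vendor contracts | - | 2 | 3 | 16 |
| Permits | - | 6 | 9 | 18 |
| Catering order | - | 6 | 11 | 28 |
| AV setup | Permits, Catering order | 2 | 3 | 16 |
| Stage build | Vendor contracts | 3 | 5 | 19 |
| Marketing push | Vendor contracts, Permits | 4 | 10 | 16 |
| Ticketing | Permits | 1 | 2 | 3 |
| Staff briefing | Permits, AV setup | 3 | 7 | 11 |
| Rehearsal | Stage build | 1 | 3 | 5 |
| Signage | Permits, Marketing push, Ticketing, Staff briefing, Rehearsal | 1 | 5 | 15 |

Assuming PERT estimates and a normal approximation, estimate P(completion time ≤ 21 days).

te_Vendor contracts = (2 + 4·3 + 16)/6 = 30/6 = 5; σ²_Vendor contracts = ((16−2)/6)² = 5.444
te_Permits = (6 + 4·9 + 18)/6 = 60/6 = 10; σ²_Permits = ((18−6)/6)² = 4.000
te_Catering order = (6 + 4·11 + 28)/6 = 78/6 = 13; σ²_Catering order = ((28−6)/6)² = 13.444
te_AV setup = (2 + 4·3 + 16)/6 = 30/6 = 5; σ²_AV setup = ((16−2)/6)² = 5.444
te_Stage build = (3 + 4·5 + 19)/6 = 42/6 = 7; σ²_Stage build = ((19−3)/6)² = 7.111
te_Marketing push = (4 + 4·10 + 16)/6 = 60/6 = 10; σ²_Marketing push = ((16−4)/6)² = 4.000
te_Ticketing = (1 + 4·2 + 3)/6 = 12/6 = 2; σ²_Ticketing = ((3−1)/6)² = 0.111
te_Staff briefing = (3 + 4·7 + 11)/6 = 42/6 = 7; σ²_Staff briefing = ((11−3)/6)² = 1.778
te_Rehearsal = (1 + 4·3 + 5)/6 = 18/6 = 3; σ²_Rehearsal = ((5−1)/6)² = 0.444
te_Signage = (1 + 4·5 + 15)/6 = 36/6 = 6; σ²_Signage = ((15−1)/6)² = 5.444

Forward pass:
ES_Vendor contracts = 0; EF_Vendor contracts = 5
ES_Permits = 0; EF_Permits = 10
ES_Catering order = 0; EF_Catering order = 13
ES_AV setup = max(EF_Permits=10, EF_Catering order=13) = 13; EF_AV setup = 13+5 = 18
ES_Stage build = 5; EF_Stage build = 5+7 = 12
ES_Marketing push = max(EF_Vendor contracts=5, EF_Permits=10) = 10; EF_Marketing push = 10+10 = 20
ES_Ticketing = 10; EF_Ticketing = 10+2 = 12
ES_Staff briefing = max(EF_Permits=10, EF_AV setup=18) = 18; EF_Staff briefing = 18+7 = 25
ES_Rehearsal = 12; EF_Rehearsal = 12+3 = 15
ES_Signage = max(EF_Permits=10, EF_Marketing push=20, EF_Ticketing=12, EF_Staff briefing=25, EF_Rehearsal=15) = 25; EF_Signage = 25+6 = 31
Expected project duration μ = 31 days. Critical path: Catering order → AV setup → Staff briefing → Signage.

Variance along critical path = 13.444 + 5.444 + 1.778 + 5.444 = 26.111; σ = √26.111 = 5.110 days.
Z = (21 − 31) / 5.110 = -1.957
P(T ≤ 21) = Φ(-1.957) ≈ 0.025

0.025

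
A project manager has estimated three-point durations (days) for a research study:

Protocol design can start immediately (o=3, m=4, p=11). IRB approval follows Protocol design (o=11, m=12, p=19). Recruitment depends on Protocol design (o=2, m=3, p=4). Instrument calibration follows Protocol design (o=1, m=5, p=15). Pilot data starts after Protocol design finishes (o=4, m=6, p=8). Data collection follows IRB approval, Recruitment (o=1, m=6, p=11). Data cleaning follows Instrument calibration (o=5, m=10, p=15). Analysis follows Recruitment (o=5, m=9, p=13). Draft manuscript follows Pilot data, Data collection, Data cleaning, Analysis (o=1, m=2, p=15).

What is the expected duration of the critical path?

te_Protocol design = (3 + 4·4 + 11)/6 = 30/6 = 5
te_IRB approval = (11 + 4·12 + 19)/6 = 78/6 = 13
te_Recruitment = (2 + 4·3 + 4)/6 = 18/6 = 3
te_Instrument calibration = (1 + 4·5 + 15)/6 = 36/6 = 6
te_Pilot data = (4 + 4·6 + 8)/6 = 36/6 = 6
te_Data collection = (1 + 4·6 + 11)/6 = 36/6 = 6
te_Data cleaning = (5 + 4·10 + 15)/6 = 60/6 = 10
te_Analysis = (5 + 4·9 + 13)/6 = 54/6 = 9
te_Draft manuscript = (1 + 4·2 + 15)/6 = 24/6 = 4

Forward pass:
ES_Protocol design = 0; EF_Protocol design = 5
ES_IRB approval = 5; EF_IRB approval = 5+13 = 18
ES_Recruitment = 5; EF_Recruitment = 5+3 = 8
ES_Instrument calibration = 5; EF_Instrument calibration = 5+6 = 11
ES_Pilot data = 5; EF_Pilot data = 5+6 = 11
ES_Data collection = max(EF_IRB approval=18, EF_Recruitment=8) = 18; EF_Data collection = 18+6 = 24
ES_Data cleaning = 11; EF_Data cleaning = 11+10 = 21
ES_Analysis = 8; EF_Analysis = 8+9 = 17
ES_Draft manuscript = max(EF_Pilot data=11, EF_Data collection=24, EF_Data cleaning=21, EF_Analysis=17) = 24; EF_Draft manuscript = 24+4 = 28
Expected project duration μ = 28 days. Critical path: Protocol design → IRB approval → Data collection → Draft manuscript.

28 days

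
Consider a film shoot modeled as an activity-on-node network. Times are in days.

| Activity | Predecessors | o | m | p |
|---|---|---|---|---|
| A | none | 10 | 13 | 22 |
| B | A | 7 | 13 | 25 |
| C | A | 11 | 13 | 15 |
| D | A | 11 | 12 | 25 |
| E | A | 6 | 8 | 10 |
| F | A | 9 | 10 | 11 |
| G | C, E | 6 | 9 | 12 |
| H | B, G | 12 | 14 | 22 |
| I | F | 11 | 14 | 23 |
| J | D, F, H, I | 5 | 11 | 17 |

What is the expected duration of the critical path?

62 days

te_A = (10 + 4·13 + 22)/6 = 84/6 = 14
te_B = (7 + 4·13 + 25)/6 = 84/6 = 14
te_C = (11 + 4·13 + 15)/6 = 78/6 = 13
te_D = (11 + 4·12 + 25)/6 = 84/6 = 14
te_E = (6 + 4·8 + 10)/6 = 48/6 = 8
te_F = (9 + 4·10 + 11)/6 = 60/6 = 10
te_G = (6 + 4·9 + 12)/6 = 54/6 = 9
te_H = (12 + 4·14 + 22)/6 = 90/6 = 15
te_I = (11 + 4·14 + 23)/6 = 90/6 = 15
te_J = (5 + 4·11 + 17)/6 = 66/6 = 11

Forward pass:
ES_A = 0; EF_A = 14
ES_B = 14; EF_B = 14+14 = 28
ES_C = 14; EF_C = 14+13 = 27
ES_D = 14; EF_D = 14+14 = 28
ES_E = 14; EF_E = 14+8 = 22
ES_F = 14; EF_F = 14+10 = 24
ES_G = max(EF_C=27, EF_E=22) = 27; EF_G = 27+9 = 36
ES_H = max(EF_B=28, EF_G=36) = 36; EF_H = 36+15 = 51
ES_I = 24; EF_I = 24+15 = 39
ES_J = max(EF_D=28, EF_F=24, EF_H=51, EF_I=39) = 51; EF_J = 51+11 = 62
Expected project duration μ = 62 days. Critical path: A → C → G → H → J.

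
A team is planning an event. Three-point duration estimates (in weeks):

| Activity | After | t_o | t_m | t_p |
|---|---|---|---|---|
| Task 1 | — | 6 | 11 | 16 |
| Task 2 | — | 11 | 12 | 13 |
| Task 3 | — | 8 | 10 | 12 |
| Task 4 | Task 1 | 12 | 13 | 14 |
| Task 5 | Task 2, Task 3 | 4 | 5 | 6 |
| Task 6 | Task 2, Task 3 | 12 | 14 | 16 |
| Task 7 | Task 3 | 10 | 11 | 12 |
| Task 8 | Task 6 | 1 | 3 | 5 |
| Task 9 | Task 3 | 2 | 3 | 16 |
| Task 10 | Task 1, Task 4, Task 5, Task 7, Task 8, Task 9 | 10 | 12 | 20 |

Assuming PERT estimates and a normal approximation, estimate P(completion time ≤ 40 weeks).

0.152

te_Task 1 = (6 + 4·11 + 16)/6 = 66/6 = 11; σ²_Task 1 = ((16−6)/6)² = 2.778
te_Task 2 = (11 + 4·12 + 13)/6 = 72/6 = 12; σ²_Task 2 = ((13−11)/6)² = 0.111
te_Task 3 = (8 + 4·10 + 12)/6 = 60/6 = 10; σ²_Task 3 = ((12−8)/6)² = 0.444
te_Task 4 = (12 + 4·13 + 14)/6 = 78/6 = 13; σ²_Task 4 = ((14−12)/6)² = 0.111
te_Task 5 = (4 + 4·5 + 6)/6 = 30/6 = 5; σ²_Task 5 = ((6−4)/6)² = 0.111
te_Task 6 = (12 + 4·14 + 16)/6 = 84/6 = 14; σ²_Task 6 = ((16−12)/6)² = 0.444
te_Task 7 = (10 + 4·11 + 12)/6 = 66/6 = 11; σ²_Task 7 = ((12−10)/6)² = 0.111
te_Task 8 = (1 + 4·3 + 5)/6 = 18/6 = 3; σ²_Task 8 = ((5−1)/6)² = 0.444
te_Task 9 = (2 + 4·3 + 16)/6 = 30/6 = 5; σ²_Task 9 = ((16−2)/6)² = 5.444
te_Task 10 = (10 + 4·12 + 20)/6 = 78/6 = 13; σ²_Task 10 = ((20−10)/6)² = 2.778

Forward pass:
ES_Task 1 = 0; EF_Task 1 = 11
ES_Task 2 = 0; EF_Task 2 = 12
ES_Task 3 = 0; EF_Task 3 = 10
ES_Task 4 = 11; EF_Task 4 = 11+13 = 24
ES_Task 5 = max(EF_Task 2=12, EF_Task 3=10) = 12; EF_Task 5 = 12+5 = 17
ES_Task 6 = max(EF_Task 2=12, EF_Task 3=10) = 12; EF_Task 6 = 12+14 = 26
ES_Task 7 = 10; EF_Task 7 = 10+11 = 21
ES_Task 8 = 26; EF_Task 8 = 26+3 = 29
ES_Task 9 = 10; EF_Task 9 = 10+5 = 15
ES_Task 10 = max(EF_Task 1=11, EF_Task 4=24, EF_Task 5=17, EF_Task 7=21, EF_Task 8=29, EF_Task 9=15) = 29; EF_Task 10 = 29+13 = 42
Expected project duration μ = 42 weeks. Critical path: Task 2 → Task 6 → Task 8 → Task 10.

Variance along critical path = 0.111 + 0.444 + 0.444 + 2.778 = 3.778; σ = √3.778 = 1.944 weeks.
Z = (40 − 42) / 1.944 = -1.029
P(T ≤ 40) = Φ(-1.029) ≈ 0.152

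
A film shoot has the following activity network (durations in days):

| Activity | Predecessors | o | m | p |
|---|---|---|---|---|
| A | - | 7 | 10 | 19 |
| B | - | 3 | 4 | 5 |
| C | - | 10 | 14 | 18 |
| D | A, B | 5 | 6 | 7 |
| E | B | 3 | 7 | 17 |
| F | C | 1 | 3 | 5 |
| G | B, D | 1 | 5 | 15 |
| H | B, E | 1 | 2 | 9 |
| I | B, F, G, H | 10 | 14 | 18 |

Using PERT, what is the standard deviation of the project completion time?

3.37 days

te_A = (7 + 4·10 + 19)/6 = 66/6 = 11; σ²_A = ((19−7)/6)² = 4.000
te_B = (3 + 4·4 + 5)/6 = 24/6 = 4; σ²_B = ((5−3)/6)² = 0.111
te_C = (10 + 4·14 + 18)/6 = 84/6 = 14; σ²_C = ((18−10)/6)² = 1.778
te_D = (5 + 4·6 + 7)/6 = 36/6 = 6; σ²_D = ((7−5)/6)² = 0.111
te_E = (3 + 4·7 + 17)/6 = 48/6 = 8; σ²_E = ((17−3)/6)² = 5.444
te_F = (1 + 4·3 + 5)/6 = 18/6 = 3; σ²_F = ((5−1)/6)² = 0.444
te_G = (1 + 4·5 + 15)/6 = 36/6 = 6; σ²_G = ((15−1)/6)² = 5.444
te_H = (1 + 4·2 + 9)/6 = 18/6 = 3; σ²_H = ((9−1)/6)² = 1.778
te_I = (10 + 4·14 + 18)/6 = 84/6 = 14; σ²_I = ((18−10)/6)² = 1.778

Forward pass:
ES_A = 0; EF_A = 11
ES_B = 0; EF_B = 4
ES_C = 0; EF_C = 14
ES_D = max(EF_A=11, EF_B=4) = 11; EF_D = 11+6 = 17
ES_E = 4; EF_E = 4+8 = 12
ES_F = 14; EF_F = 14+3 = 17
ES_G = max(EF_B=4, EF_D=17) = 17; EF_G = 17+6 = 23
ES_H = max(EF_B=4, EF_E=12) = 12; EF_H = 12+3 = 15
ES_I = max(EF_B=4, EF_F=17, EF_G=23, EF_H=15) = 23; EF_I = 23+14 = 37
Expected project duration μ = 37 days. Critical path: A → D → G → I.

Variance along critical path = 4.000 + 0.111 + 5.444 + 1.778 = 11.333
σ = √11.333 = 3.367 days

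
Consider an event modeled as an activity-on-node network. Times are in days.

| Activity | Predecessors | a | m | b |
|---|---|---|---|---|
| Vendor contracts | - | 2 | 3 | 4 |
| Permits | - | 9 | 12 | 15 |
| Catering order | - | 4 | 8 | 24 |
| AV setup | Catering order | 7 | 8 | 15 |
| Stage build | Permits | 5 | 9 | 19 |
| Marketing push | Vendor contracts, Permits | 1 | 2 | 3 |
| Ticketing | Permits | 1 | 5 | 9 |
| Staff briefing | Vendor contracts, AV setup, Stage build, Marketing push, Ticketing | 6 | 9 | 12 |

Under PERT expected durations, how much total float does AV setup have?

te_Vendor contracts = (2 + 4·3 + 4)/6 = 18/6 = 3
te_Permits = (9 + 4·12 + 15)/6 = 72/6 = 12
te_Catering order = (4 + 4·8 + 24)/6 = 60/6 = 10
te_AV setup = (7 + 4·8 + 15)/6 = 54/6 = 9
te_Stage build = (5 + 4·9 + 19)/6 = 60/6 = 10
te_Marketing push = (1 + 4·2 + 3)/6 = 12/6 = 2
te_Ticketing = (1 + 4·5 + 9)/6 = 30/6 = 5
te_Staff briefing = (6 + 4·9 + 12)/6 = 54/6 = 9

Forward pass:
ES_Vendor contracts = 0; EF_Vendor contracts = 3
ES_Permits = 0; EF_Permits = 12
ES_Catering order = 0; EF_Catering order = 10
ES_AV setup = 10; EF_AV setup = 10+9 = 19
ES_Stage build = 12; EF_Stage build = 12+10 = 22
ES_Marketing push = max(EF_Vendor contracts=3, EF_Permits=12) = 12; EF_Marketing push = 12+2 = 14
ES_Ticketing = 12; EF_Ticketing = 12+5 = 17
ES_Staff briefing = max(EF_Vendor contracts=3, EF_AV setup=19, EF_Stage build=22, EF_Marketing push=14, EF_Ticketing=17) = 22; EF_Staff briefing = 22+9 = 31
Expected project duration μ = 31 days. Critical path: Permits → Stage build → Staff briefing.

Backward pass:
LF_Staff briefing = 31; LS_Staff briefing = 31−9 = 22
LF_Ticketing = LS_Staff briefing = 22; LS_Ticketing = 22−5 = 17
LF_Marketing push = LS_Staff briefing = 22; LS_Marketing push = 22−2 = 20
LF_Stage build = LS_Staff briefing = 22; LS_Stage build = 22−10 = 12
LF_AV setup = LS_Staff briefing = 22; LS_AV setup = 22−9 = 13
LF_Catering order = LS_AV setup = 13; LS_Catering order = 13−10 = 3
LF_Permits = min(LS_Stage build=12, LS_Marketing push=20, LS_Ticketing=17) = 12; LS_Permits = 12−12 = 0
LF_Vendor contracts = min(LS_Marketing push=20, LS_Staff briefing=22) = 20; LS_Vendor contracts = 20−3 = 17
Slack_AV setup = LS_AV setup − ES_AV setup = 13 − 10 = 3

3 days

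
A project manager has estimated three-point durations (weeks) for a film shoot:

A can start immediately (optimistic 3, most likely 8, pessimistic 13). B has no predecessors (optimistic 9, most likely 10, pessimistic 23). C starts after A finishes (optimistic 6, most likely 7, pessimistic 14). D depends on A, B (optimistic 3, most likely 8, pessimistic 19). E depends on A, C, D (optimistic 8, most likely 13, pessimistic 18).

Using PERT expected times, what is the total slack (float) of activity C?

5 weeks

te_A = (3 + 4·8 + 13)/6 = 48/6 = 8
te_B = (9 + 4·10 + 23)/6 = 72/6 = 12
te_C = (6 + 4·7 + 14)/6 = 48/6 = 8
te_D = (3 + 4·8 + 19)/6 = 54/6 = 9
te_E = (8 + 4·13 + 18)/6 = 78/6 = 13

Forward pass:
ES_A = 0; EF_A = 8
ES_B = 0; EF_B = 12
ES_C = 8; EF_C = 8+8 = 16
ES_D = max(EF_A=8, EF_B=12) = 12; EF_D = 12+9 = 21
ES_E = max(EF_A=8, EF_C=16, EF_D=21) = 21; EF_E = 21+13 = 34
Expected project duration μ = 34 weeks. Critical path: B → D → E.

Backward pass:
LF_E = 34; LS_E = 34−13 = 21
LF_D = LS_E = 21; LS_D = 21−9 = 12
LF_C = LS_E = 21; LS_C = 21−8 = 13
LF_B = LS_D = 12; LS_B = 12−12 = 0
LF_A = min(LS_C=13, LS_D=12, LS_E=21) = 12; LS_A = 12−8 = 4
Slack_C = LS_C − ES_C = 13 − 8 = 5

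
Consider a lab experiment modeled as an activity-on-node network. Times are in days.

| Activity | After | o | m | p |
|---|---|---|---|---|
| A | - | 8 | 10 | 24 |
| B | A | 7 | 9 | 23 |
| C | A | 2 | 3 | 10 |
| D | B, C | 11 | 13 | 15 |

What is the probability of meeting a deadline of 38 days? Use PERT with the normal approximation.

te_A = (8 + 4·10 + 24)/6 = 72/6 = 12; σ²_A = ((24−8)/6)² = 7.111
te_B = (7 + 4·9 + 23)/6 = 66/6 = 11; σ²_B = ((23−7)/6)² = 7.111
te_C = (2 + 4·3 + 10)/6 = 24/6 = 4; σ²_C = ((10−2)/6)² = 1.778
te_D = (11 + 4·13 + 15)/6 = 78/6 = 13; σ²_D = ((15−11)/6)² = 0.444

Forward pass:
ES_A = 0; EF_A = 12
ES_B = 12; EF_B = 12+11 = 23
ES_C = 12; EF_C = 12+4 = 16
ES_D = max(EF_B=23, EF_C=16) = 23; EF_D = 23+13 = 36
Expected project duration μ = 36 days. Critical path: A → B → D.

Variance along critical path = 7.111 + 7.111 + 0.444 = 14.667; σ = √14.667 = 3.830 days.
Z = (38 − 36) / 3.830 = 0.522
P(T ≤ 38) = Φ(0.522) ≈ 0.699

0.699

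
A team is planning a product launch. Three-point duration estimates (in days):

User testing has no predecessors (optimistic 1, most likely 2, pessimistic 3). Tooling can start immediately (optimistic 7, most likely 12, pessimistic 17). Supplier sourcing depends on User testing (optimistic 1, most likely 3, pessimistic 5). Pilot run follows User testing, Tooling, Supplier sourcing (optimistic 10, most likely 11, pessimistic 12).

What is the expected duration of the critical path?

23 days

te_User testing = (1 + 4·2 + 3)/6 = 12/6 = 2
te_Tooling = (7 + 4·12 + 17)/6 = 72/6 = 12
te_Supplier sourcing = (1 + 4·3 + 5)/6 = 18/6 = 3
te_Pilot run = (10 + 4·11 + 12)/6 = 66/6 = 11

Forward pass:
ES_User testing = 0; EF_User testing = 2
ES_Tooling = 0; EF_Tooling = 12
ES_Supplier sourcing = 2; EF_Supplier sourcing = 2+3 = 5
ES_Pilot run = max(EF_User testing=2, EF_Tooling=12, EF_Supplier sourcing=5) = 12; EF_Pilot run = 12+11 = 23
Expected project duration μ = 23 days. Critical path: Tooling → Pilot run.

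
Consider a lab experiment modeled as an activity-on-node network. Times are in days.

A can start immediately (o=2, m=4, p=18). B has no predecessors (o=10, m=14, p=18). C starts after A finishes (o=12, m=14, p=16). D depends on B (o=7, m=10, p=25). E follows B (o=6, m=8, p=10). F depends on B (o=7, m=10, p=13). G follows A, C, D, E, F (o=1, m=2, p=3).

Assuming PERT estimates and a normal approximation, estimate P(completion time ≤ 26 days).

te_A = (2 + 4·4 + 18)/6 = 36/6 = 6; σ²_A = ((18−2)/6)² = 7.111
te_B = (10 + 4·14 + 18)/6 = 84/6 = 14; σ²_B = ((18−10)/6)² = 1.778
te_C = (12 + 4·14 + 16)/6 = 84/6 = 14; σ²_C = ((16−12)/6)² = 0.444
te_D = (7 + 4·10 + 25)/6 = 72/6 = 12; σ²_D = ((25−7)/6)² = 9.000
te_E = (6 + 4·8 + 10)/6 = 48/6 = 8; σ²_E = ((10−6)/6)² = 0.444
te_F = (7 + 4·10 + 13)/6 = 60/6 = 10; σ²_F = ((13−7)/6)² = 1.000
te_G = (1 + 4·2 + 3)/6 = 12/6 = 2; σ²_G = ((3−1)/6)² = 0.111

Forward pass:
ES_A = 0; EF_A = 6
ES_B = 0; EF_B = 14
ES_C = 6; EF_C = 6+14 = 20
ES_D = 14; EF_D = 14+12 = 26
ES_E = 14; EF_E = 14+8 = 22
ES_F = 14; EF_F = 14+10 = 24
ES_G = max(EF_A=6, EF_C=20, EF_D=26, EF_E=22, EF_F=24) = 26; EF_G = 26+2 = 28
Expected project duration μ = 28 days. Critical path: B → D → G.

Variance along critical path = 1.778 + 9.000 + 0.111 = 10.889; σ = √10.889 = 3.300 days.
Z = (26 − 28) / 3.300 = -0.606
P(T ≤ 26) = Φ(-0.606) ≈ 0.272

0.272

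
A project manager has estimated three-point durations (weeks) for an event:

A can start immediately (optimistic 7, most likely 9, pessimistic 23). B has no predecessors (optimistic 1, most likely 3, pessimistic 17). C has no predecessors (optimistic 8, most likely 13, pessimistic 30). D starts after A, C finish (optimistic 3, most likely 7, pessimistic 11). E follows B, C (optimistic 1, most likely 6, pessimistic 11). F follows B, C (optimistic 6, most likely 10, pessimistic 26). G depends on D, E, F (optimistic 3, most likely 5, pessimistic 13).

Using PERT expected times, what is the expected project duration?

te_A = (7 + 4·9 + 23)/6 = 66/6 = 11
te_B = (1 + 4·3 + 17)/6 = 30/6 = 5
te_C = (8 + 4·13 + 30)/6 = 90/6 = 15
te_D = (3 + 4·7 + 11)/6 = 42/6 = 7
te_E = (1 + 4·6 + 11)/6 = 36/6 = 6
te_F = (6 + 4·10 + 26)/6 = 72/6 = 12
te_G = (3 + 4·5 + 13)/6 = 36/6 = 6

Forward pass:
ES_A = 0; EF_A = 11
ES_B = 0; EF_B = 5
ES_C = 0; EF_C = 15
ES_D = max(EF_A=11, EF_C=15) = 15; EF_D = 15+7 = 22
ES_E = max(EF_B=5, EF_C=15) = 15; EF_E = 15+6 = 21
ES_F = max(EF_B=5, EF_C=15) = 15; EF_F = 15+12 = 27
ES_G = max(EF_D=22, EF_E=21, EF_F=27) = 27; EF_G = 27+6 = 33
Expected project duration μ = 33 weeks. Critical path: C → F → G.

33 weeks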